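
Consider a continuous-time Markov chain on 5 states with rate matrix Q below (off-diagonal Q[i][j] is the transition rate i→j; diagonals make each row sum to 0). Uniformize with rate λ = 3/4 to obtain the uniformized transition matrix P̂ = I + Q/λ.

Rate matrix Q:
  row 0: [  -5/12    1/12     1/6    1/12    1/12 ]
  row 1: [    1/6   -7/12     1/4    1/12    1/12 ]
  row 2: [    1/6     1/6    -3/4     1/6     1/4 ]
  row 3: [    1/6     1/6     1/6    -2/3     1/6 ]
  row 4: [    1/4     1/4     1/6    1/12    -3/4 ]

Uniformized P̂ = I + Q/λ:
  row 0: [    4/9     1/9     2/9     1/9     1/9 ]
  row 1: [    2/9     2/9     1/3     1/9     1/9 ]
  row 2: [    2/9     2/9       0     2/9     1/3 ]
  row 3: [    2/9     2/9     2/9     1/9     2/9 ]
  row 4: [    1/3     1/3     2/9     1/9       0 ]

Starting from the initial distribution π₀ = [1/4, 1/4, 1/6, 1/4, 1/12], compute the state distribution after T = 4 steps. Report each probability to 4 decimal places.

t=0: π = [0.2500, 0.2500, 0.1667, 0.2500, 0.0833]
t=1: π = [0.2870, 0.2037, 0.2130, 0.1296, 0.1667]
t=2: π = [0.3045, 0.2088, 0.1975, 0.1348, 0.1543]
t=3: π = [0.3070, 0.2055, 0.2015, 0.1331, 0.1528]
t=4: π = [0.3074, 0.2051, 0.2003, 0.1335, 0.1537]

π = [0.3074, 0.2051, 0.2003, 0.1335, 0.1537]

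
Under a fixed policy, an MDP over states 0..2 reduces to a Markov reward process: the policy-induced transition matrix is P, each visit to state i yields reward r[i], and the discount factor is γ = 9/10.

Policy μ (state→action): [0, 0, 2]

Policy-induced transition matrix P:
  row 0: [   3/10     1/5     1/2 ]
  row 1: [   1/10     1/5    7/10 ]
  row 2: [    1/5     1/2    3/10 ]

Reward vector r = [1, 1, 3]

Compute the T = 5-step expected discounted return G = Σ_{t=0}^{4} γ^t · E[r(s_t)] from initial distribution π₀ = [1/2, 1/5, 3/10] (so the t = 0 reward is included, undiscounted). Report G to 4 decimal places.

t=0: π = [0.5000, 0.2000, 0.3000], E[r] = 1.6000, γ^t·E[r] = 1.600000, running G = 1.600000
t=1: π = [0.2300, 0.2900, 0.4800], E[r] = 1.9600, γ^t·E[r] = 1.764000, running G = 3.364000
t=2: π = [0.1940, 0.3440, 0.4620], E[r] = 1.9240, γ^t·E[r] = 1.558440, running G = 4.922440
t=3: π = [0.1850, 0.3386, 0.4764], E[r] = 1.9528, γ^t·E[r] = 1.423591, running G = 6.346031
t=4: π = [0.1846, 0.3429, 0.4724], E[r] = 1.9449, γ^t·E[r] = 1.276036, running G = 7.622067

G = 7.6221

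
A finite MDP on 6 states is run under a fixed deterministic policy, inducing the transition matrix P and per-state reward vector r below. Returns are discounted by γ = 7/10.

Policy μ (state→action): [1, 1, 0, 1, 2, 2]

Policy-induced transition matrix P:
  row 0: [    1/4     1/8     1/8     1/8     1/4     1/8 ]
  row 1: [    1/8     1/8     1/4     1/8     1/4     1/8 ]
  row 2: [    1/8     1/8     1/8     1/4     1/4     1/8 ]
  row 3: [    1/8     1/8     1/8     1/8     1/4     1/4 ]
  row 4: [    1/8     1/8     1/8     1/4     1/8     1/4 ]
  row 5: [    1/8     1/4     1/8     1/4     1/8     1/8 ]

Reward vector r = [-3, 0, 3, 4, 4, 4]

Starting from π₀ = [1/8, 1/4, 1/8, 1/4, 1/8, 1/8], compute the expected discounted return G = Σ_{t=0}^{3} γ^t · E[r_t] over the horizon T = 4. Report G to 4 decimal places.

t=0: π = [0.1250, 0.2500, 0.1250, 0.2500, 0.1250, 0.1250], E[r] = 2.0000, γ^t·E[r] = 2.000000, running G = 2.000000
t=1: π = [0.1406, 0.1406, 0.1563, 0.1719, 0.2188, 0.1719], E[r] = 2.2969, γ^t·E[r] = 1.607813, running G = 3.607813
t=2: π = [0.1426, 0.1465, 0.1426, 0.1934, 0.2012, 0.1738], E[r] = 2.2734, γ^t·E[r] = 1.113984, running G = 4.721797
t=3: π = [0.1428, 0.1467, 0.1433, 0.1897, 0.2031, 0.1743], E[r] = 2.2700, γ^t·E[r] = 0.778617, running G = 5.500414

G = 5.5004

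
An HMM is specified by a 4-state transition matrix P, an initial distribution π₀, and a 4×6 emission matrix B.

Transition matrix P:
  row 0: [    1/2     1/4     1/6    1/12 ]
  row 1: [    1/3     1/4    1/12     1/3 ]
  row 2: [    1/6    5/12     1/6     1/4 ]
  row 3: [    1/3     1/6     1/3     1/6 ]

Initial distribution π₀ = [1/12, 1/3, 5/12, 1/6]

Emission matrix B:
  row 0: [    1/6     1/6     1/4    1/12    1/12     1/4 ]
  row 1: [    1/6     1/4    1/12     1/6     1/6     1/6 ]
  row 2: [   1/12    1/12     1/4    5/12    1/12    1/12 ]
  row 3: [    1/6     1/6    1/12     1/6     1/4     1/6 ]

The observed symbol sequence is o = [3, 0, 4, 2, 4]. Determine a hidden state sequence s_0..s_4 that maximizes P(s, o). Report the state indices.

t=0: δ = [6.944e-03, 5.556e-02, 1.736e-01, 2.778e-02]  (obs o_0=3)
t=1: δ = [4.823e-03, 1.206e-02, 2.411e-03, 7.234e-03]  ψ = [2, 2, 2, 2]  (obs o_1=0)
t=2: δ = [3.349e-04, 5.023e-04, 2.009e-04, 1.005e-03]  ψ = [1, 1, 3, 1]  (obs o_2=4)
t=3: δ = [8.372e-05, 1.395e-05, 8.372e-05, 1.395e-05]  ψ = [3, 3, 3, 1]  (obs o_3=2)
t=4: δ = [3.489e-06, 5.814e-06, 1.163e-06, 5.233e-06]  ψ = [0, 2, 0, 2]  (obs o_4=4)
backtrack: best end state = 1; path = [2, 1, 3, 2, 1]

path = [2, 1, 3, 2, 1]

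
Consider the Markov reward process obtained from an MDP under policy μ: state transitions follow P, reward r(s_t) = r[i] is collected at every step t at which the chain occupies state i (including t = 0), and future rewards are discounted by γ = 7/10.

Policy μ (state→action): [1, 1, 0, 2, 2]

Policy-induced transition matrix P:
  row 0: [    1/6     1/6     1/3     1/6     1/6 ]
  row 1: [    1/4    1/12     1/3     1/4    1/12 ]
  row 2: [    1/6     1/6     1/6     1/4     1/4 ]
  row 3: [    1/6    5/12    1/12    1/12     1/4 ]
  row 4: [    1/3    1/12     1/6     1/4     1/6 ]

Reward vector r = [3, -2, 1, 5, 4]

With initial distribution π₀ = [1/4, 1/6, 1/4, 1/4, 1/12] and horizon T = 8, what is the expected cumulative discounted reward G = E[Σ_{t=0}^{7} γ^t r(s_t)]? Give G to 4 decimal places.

G = 6.9342

t=0: π = [0.2500, 0.1667, 0.2500, 0.2500, 0.0833], E[r] = 2.2500, γ^t·E[r] = 2.250000, running G = 2.250000
t=1: π = [0.1944, 0.2083, 0.2153, 0.1875, 0.1944], E[r] = 2.0972, γ^t·E[r] = 1.468056, running G = 3.718056
t=2: π = [0.2164, 0.1800, 0.2182, 0.2025, 0.1829], E[r] = 2.2517, γ^t·E[r] = 1.103351, running G = 4.821406
t=3: π = [0.2121, 0.1871, 0.2159, 0.1982, 0.1867], E[r] = 2.2161, γ^t·E[r] = 0.760121, running G = 5.581528
t=4: π = [0.2134, 0.1851, 0.2167, 0.1993, 0.1856], E[r] = 2.2254, γ^t·E[r] = 0.534329, running G = 6.115857
t=5: π = [0.2130, 0.1856, 0.2165, 0.1990, 0.1859], E[r] = 2.2230, γ^t·E[r] = 0.373616, running G = 6.489473
t=6: π = [0.2131, 0.1855, 0.2165, 0.1991, 0.1858], E[r] = 2.2237, γ^t·E[r] = 0.261610, running G = 6.751084
t=7: π = [0.2131, 0.1855, 0.2165, 0.1991, 0.1858], E[r] = 2.2235, γ^t·E[r] = 0.183112, running G = 6.934196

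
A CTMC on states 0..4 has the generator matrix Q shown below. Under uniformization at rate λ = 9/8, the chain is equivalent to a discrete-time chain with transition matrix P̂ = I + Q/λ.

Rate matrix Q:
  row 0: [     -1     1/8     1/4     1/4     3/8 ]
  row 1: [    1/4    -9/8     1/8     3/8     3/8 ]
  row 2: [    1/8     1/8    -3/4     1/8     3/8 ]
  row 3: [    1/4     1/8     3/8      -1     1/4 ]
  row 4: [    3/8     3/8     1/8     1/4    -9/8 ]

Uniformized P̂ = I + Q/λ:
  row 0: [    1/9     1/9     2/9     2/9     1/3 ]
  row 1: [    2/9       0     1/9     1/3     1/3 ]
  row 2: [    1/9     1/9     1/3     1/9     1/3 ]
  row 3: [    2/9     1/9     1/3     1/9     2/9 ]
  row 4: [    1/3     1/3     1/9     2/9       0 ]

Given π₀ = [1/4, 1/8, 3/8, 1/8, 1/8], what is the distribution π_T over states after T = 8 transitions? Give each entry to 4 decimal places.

π = [0.2008, 0.1468, 0.2264, 0.1920, 0.2340]

t=0: π = [0.2500, 0.1250, 0.3750, 0.1250, 0.1250]
t=1: π = [0.1667, 0.1250, 0.2500, 0.1806, 0.2778]
t=2: π = [0.2068, 0.1590, 0.2253, 0.1883, 0.2207]
t=3: π = [0.1987, 0.1425, 0.2260, 0.1939, 0.2389]
t=4: π = [0.2016, 0.1484, 0.2265, 0.1914, 0.2322]
t=5: π = [0.2005, 0.1462, 0.2264, 0.1923, 0.2347]
t=6: π = [0.2009, 0.1470, 0.2264, 0.1920, 0.2337]
t=7: π = [0.2007, 0.1467, 0.2264, 0.1921, 0.2341]
t=8: π = [0.2008, 0.1468, 0.2264, 0.1920, 0.2340]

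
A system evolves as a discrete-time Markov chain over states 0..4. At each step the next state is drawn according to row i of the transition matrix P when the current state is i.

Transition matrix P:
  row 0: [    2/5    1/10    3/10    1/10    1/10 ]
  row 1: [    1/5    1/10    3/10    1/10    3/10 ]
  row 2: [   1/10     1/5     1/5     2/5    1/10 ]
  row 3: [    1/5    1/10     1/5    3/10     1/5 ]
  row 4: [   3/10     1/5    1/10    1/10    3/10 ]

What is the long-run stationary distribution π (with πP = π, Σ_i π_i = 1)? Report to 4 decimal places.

Balance equations π_j = Σ_i π_i·P[i][j]:
  π_0 = 2/5·π_0 + 1/5·π_1 + 1/10·π_2 + 1/5·π_3 + 3/10·π_4
  π_1 = 1/10·π_0 + 1/10·π_1 + 1/5·π_2 + 1/10·π_3 + 1/5·π_4
  π_2 = 3/10·π_0 + 3/10·π_1 + 1/5·π_2 + 1/5·π_3 + 1/10·π_4
  π_3 = 1/10·π_0 + 1/10·π_1 + 2/5·π_2 + 3/10·π_3 + 1/10·π_4
  normalize: π_0 + π_1 + π_2 + π_3 + π_4 = 1
Solving the linear system gives exactly π = [1767/7190, 1011/7190, 791/3595, 746/3595, 669/3595].

π = [0.2458, 0.1406, 0.2200, 0.2075, 0.1861]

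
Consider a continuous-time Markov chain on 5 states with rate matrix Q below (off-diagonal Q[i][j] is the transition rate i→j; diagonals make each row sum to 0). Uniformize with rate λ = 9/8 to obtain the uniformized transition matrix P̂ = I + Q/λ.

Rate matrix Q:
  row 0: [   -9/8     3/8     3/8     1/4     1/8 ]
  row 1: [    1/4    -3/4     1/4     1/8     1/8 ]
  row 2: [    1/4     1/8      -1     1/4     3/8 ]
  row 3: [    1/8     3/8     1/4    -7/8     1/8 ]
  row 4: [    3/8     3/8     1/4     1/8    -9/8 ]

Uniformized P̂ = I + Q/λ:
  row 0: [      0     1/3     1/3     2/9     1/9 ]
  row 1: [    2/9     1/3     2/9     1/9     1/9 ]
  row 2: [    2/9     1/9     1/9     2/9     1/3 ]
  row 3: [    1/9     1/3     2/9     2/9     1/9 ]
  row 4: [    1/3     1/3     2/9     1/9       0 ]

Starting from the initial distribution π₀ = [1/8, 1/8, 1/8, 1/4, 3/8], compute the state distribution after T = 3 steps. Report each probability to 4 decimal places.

π = [0.1818, 0.2843, 0.2164, 0.1740, 0.1435]

t=0: π = [0.1250, 0.1250, 0.1250, 0.2500, 0.3750]
t=1: π = [0.2083, 0.3056, 0.2222, 0.1667, 0.0972]
t=2: π = [0.1682, 0.2840, 0.2207, 0.1775, 0.1497]
t=3: π = [0.1818, 0.2843, 0.2164, 0.1740, 0.1435]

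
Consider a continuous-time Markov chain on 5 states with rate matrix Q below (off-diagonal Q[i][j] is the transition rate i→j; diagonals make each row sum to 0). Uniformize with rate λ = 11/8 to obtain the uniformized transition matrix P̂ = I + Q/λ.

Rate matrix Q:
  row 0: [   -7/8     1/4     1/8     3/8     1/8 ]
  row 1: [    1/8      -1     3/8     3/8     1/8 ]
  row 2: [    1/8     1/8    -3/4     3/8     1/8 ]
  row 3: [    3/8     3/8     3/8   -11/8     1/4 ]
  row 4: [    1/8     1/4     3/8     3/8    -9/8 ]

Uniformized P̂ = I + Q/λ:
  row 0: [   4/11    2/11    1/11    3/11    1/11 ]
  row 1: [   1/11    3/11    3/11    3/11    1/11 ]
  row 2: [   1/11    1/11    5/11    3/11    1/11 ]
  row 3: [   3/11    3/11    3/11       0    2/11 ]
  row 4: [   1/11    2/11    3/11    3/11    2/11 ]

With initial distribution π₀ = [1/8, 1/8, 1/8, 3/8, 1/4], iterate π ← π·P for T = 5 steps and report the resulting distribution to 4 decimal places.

t=0: π = [0.1250, 0.1250, 0.1250, 0.3750, 0.2500]
t=1: π = [0.1932, 0.2159, 0.2727, 0.1705, 0.1477]
t=2: π = [0.1746, 0.1921, 0.2872, 0.2262, 0.1198]
t=3: π = [0.1797, 0.1937, 0.2932, 0.2110, 0.1224]
t=4: π = [0.1783, 0.1920, 0.2934, 0.2152, 0.1212]
t=5: π = [0.1787, 0.1922, 0.2937, 0.2140, 0.1215]

π = [0.1787, 0.1922, 0.2937, 0.2140, 0.1215]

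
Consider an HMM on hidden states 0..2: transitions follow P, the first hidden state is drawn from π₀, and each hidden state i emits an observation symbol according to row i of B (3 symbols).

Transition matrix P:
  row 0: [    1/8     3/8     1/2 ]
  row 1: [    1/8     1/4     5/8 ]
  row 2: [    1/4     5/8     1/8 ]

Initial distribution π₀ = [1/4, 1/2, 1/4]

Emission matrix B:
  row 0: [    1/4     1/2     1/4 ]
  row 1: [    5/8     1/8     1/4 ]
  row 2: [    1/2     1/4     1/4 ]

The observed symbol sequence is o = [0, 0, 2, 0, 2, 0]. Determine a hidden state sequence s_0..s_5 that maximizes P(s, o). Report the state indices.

path = [1, 2, 1, 2, 1, 2]

t=0: δ = [6.250e-02, 3.125e-01, 1.250e-01]  (obs o_0=0)
t=1: δ = [9.766e-03, 4.883e-02, 9.766e-02]  ψ = [1, 1, 1]  (obs o_1=0)
t=2: δ = [6.104e-03, 1.526e-02, 7.629e-03]  ψ = [2, 2, 1]  (obs o_2=2)
t=3: δ = [4.768e-04, 2.980e-03, 4.768e-03]  ψ = [1, 2, 1]  (obs o_3=0)
t=4: δ = [2.980e-04, 7.451e-04, 4.657e-04]  ψ = [2, 2, 1]  (obs o_4=2)
t=5: δ = [2.910e-05, 1.819e-04, 2.328e-04]  ψ = [2, 2, 1]  (obs o_5=0)
backtrack: best end state = 2; path = [1, 2, 1, 2, 1, 2]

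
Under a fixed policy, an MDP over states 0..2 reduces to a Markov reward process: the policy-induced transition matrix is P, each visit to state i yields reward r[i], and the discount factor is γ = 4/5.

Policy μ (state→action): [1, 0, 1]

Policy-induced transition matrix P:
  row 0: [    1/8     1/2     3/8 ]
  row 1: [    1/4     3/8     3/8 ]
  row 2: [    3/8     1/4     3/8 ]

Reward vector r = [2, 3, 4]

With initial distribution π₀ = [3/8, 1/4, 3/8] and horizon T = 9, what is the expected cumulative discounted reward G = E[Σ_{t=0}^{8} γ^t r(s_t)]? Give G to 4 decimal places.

t=0: π = [0.3750, 0.2500, 0.3750], E[r] = 3.0000, γ^t·E[r] = 3.000000, running G = 3.000000
t=1: π = [0.2500, 0.3750, 0.3750], E[r] = 3.1250, γ^t·E[r] = 2.500000, running G = 5.500000
t=2: π = [0.2656, 0.3594, 0.3750], E[r] = 3.1094, γ^t·E[r] = 1.990000, running G = 7.490000
t=3: π = [0.2637, 0.3613, 0.3750], E[r] = 3.1113, γ^t·E[r] = 1.593000, running G = 9.083000
t=4: π = [0.2639, 0.3611, 0.3750], E[r] = 3.1111, γ^t·E[r] = 1.274300, running G = 10.357300
t=5: π = [0.2639, 0.3611, 0.3750], E[r] = 3.1111, γ^t·E[r] = 1.019450, running G = 11.376750
t=6: π = [0.2639, 0.3611, 0.3750], E[r] = 3.1111, γ^t·E[r] = 0.815559, running G = 12.192309
t=7: π = [0.2639, 0.3611, 0.3750], E[r] = 3.1111, γ^t·E[r] = 0.652447, running G = 12.844756
t=8: π = [0.2639, 0.3611, 0.3750], E[r] = 3.1111, γ^t·E[r] = 0.521958, running G = 13.366714

G = 13.3667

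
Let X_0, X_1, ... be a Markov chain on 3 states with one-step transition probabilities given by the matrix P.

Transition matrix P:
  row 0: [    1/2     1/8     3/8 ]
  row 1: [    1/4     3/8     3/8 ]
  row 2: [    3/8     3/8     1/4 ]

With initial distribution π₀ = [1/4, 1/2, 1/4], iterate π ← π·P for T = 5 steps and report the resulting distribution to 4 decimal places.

π = [0.3887, 0.2779, 0.3333]

t=0: π = [0.2500, 0.5000, 0.2500]
t=1: π = [0.3438, 0.3125, 0.3438]
t=2: π = [0.3789, 0.2891, 0.3320]
t=3: π = [0.3862, 0.2803, 0.3335]
t=4: π = [0.3882, 0.2784, 0.3333]
t=5: π = [0.3887, 0.2779, 0.3333]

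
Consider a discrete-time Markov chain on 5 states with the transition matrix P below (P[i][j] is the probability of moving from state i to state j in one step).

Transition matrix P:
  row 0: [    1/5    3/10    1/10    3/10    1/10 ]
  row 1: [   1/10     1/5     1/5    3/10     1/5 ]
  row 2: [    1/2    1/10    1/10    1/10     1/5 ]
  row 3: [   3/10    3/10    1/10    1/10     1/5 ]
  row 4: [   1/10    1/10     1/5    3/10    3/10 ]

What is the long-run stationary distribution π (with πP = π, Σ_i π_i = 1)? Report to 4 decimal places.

Balance equations π_j = Σ_i π_i·P[i][j]:
  π_0 = 1/5·π_0 + 1/10·π_1 + 1/2·π_2 + 3/10·π_3 + 1/10·π_4
  π_1 = 3/10·π_0 + 1/5·π_1 + 1/10·π_2 + 3/10·π_3 + 1/10·π_4
  π_2 = 1/10·π_0 + 1/5·π_1 + 1/10·π_2 + 1/10·π_3 + 1/5·π_4
  π_3 = 3/10·π_0 + 3/10·π_1 + 1/10·π_2 + 1/10·π_3 + 3/10·π_4
  normalize: π_0 + π_1 + π_2 + π_3 + π_4 = 1
Solving the linear system gives exactly π = [136/607, 1154/5463, 171/1214, 275/1214, 1078/5463].

π = [0.2241, 0.2112, 0.1409, 0.2265, 0.1973]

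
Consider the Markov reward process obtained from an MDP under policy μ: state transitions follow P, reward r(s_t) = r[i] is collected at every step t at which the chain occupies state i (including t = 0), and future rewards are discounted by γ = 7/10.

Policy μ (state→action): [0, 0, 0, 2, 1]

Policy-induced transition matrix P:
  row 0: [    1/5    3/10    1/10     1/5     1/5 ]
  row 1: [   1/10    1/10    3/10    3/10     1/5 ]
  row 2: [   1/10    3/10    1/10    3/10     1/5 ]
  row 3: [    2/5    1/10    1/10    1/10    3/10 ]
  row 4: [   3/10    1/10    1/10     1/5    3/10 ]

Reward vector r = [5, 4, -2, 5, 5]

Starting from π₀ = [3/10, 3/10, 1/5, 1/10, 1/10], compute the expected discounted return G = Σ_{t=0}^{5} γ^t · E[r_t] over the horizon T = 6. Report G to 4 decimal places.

t=0: π = [0.3000, 0.3000, 0.2000, 0.1000, 0.1000], E[r] = 3.3000, γ^t·E[r] = 3.300000, running G = 3.300000
t=1: π = [0.1800, 0.2000, 0.1600, 0.2400, 0.2200], E[r] = 3.6800, γ^t·E[r] = 2.576000, running G = 5.876000
t=2: π = [0.2340, 0.1680, 0.1400, 0.2120, 0.2460], E[r] = 3.8520, γ^t·E[r] = 1.887480, running G = 7.763480
t=3: π = [0.2362, 0.1748, 0.1336, 0.2096, 0.2458], E[r] = 3.8900, γ^t·E[r] = 1.334270, running G = 9.097750
t=4: π = [0.2357, 0.1740, 0.1350, 0.2099, 0.2455], E[r] = 3.8813, γ^t·E[r] = 0.931905, running G = 10.029655
t=5: π = [0.2356, 0.1741, 0.1348, 0.2099, 0.2455], E[r] = 3.8823, γ^t·E[r] = 0.652504, running G = 10.682158

G = 10.6822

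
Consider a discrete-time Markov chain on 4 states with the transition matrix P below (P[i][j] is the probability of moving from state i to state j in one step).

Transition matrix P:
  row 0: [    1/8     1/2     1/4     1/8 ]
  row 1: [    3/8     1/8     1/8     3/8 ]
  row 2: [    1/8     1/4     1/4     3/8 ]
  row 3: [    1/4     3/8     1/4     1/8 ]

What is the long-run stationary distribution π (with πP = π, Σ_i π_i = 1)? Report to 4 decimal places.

Balance equations π_j = Σ_i π_i·P[i][j]:
  π_0 = 1/8·π_0 + 3/8·π_1 + 1/8·π_2 + 1/4·π_3
  π_1 = 1/2·π_0 + 1/8·π_1 + 1/4·π_2 + 3/8·π_3
  π_2 = 1/4·π_0 + 1/8·π_1 + 1/4·π_2 + 1/4·π_3
  normalize: π_0 + π_1 + π_2 + π_3 = 1
Solving the linear system gives exactly π = [163/702, 106/351, 149/702, 89/351].

π = [0.2322, 0.3020, 0.2123, 0.2536]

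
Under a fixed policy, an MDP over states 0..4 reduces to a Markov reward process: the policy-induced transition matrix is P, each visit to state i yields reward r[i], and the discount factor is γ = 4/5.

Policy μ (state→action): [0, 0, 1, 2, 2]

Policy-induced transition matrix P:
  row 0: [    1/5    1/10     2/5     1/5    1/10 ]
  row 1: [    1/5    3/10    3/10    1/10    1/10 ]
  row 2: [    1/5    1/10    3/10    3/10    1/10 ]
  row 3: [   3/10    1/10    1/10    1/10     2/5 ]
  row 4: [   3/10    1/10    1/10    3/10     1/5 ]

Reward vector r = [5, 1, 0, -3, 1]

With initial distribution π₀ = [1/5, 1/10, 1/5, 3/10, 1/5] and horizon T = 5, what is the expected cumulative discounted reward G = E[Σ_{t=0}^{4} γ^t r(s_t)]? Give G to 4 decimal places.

t=0: π = [0.2000, 0.1000, 0.2000, 0.3000, 0.2000], E[r] = 0.4000, γ^t·E[r] = 0.400000, running G = 0.400000
t=1: π = [0.2500, 0.1200, 0.2200, 0.2000, 0.2100], E[r] = 0.9800, γ^t·E[r] = 0.784000, running G = 1.184000
t=2: π = [0.2410, 0.1240, 0.2430, 0.2110, 0.1810], E[r] = 0.8770, γ^t·E[r] = 0.561280, running G = 1.745280
t=3: π = [0.2392, 0.1248, 0.2457, 0.2089, 0.1814], E[r] = 0.8755, γ^t·E[r] = 0.448256, running G = 2.193536
t=4: π = [0.2390, 0.1250, 0.2459, 0.2093, 0.1808], E[r] = 0.8729, γ^t·E[r] = 0.357540, running G = 2.551076

G = 2.5511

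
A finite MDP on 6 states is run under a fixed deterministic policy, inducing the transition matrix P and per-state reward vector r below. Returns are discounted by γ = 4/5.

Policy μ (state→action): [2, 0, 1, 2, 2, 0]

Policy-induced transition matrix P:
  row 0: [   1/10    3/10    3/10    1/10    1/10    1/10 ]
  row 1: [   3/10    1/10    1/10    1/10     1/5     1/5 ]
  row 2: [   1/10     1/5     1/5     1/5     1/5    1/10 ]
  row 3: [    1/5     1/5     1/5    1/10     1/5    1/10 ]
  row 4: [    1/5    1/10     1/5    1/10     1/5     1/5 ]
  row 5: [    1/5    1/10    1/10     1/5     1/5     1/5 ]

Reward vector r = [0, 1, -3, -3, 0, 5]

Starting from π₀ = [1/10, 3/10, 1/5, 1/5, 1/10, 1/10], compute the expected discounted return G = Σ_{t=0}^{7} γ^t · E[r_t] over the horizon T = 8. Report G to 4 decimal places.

t=0: π = [0.1000, 0.3000, 0.2000, 0.2000, 0.1000, 0.1000], E[r] = -0.4000, γ^t·E[r] = -0.400000, running G = -0.400000
t=1: π = [0.2000, 0.1600, 0.1700, 0.1300, 0.1900, 0.1500], E[r] = 0.0100, γ^t·E[r] = 0.008000, running G = -0.392000
t=2: π = [0.1790, 0.1700, 0.1890, 0.1320, 0.1800, 0.1500], E[r] = -0.0430, γ^t·E[r] = -0.027520, running G = -0.419520
t=3: π = [0.1802, 0.1679, 0.1859, 0.1339, 0.1821, 0.1500], E[r] = -0.0415, γ^t·E[r] = -0.021248, running G = -0.440768
t=4: π = [0.1802, 0.1680, 0.1862, 0.1336, 0.1820, 0.1500], E[r] = -0.0414, γ^t·E[r] = -0.016974, running G = -0.457742
t=5: π = [0.1802, 0.1680, 0.1862, 0.1336, 0.1820, 0.1500], E[r] = -0.0415, γ^t·E[r] = -0.013598, running G = -0.471340
t=6: π = [0.1802, 0.1680, 0.1862, 0.1336, 0.1820, 0.1500], E[r] = -0.0415, γ^t·E[r] = -0.010877, running G = -0.482217
t=7: π = [0.1802, 0.1680, 0.1862, 0.1336, 0.1820, 0.1500], E[r] = -0.0415, γ^t·E[r] = -0.008702, running G = -0.490919

G = -0.4909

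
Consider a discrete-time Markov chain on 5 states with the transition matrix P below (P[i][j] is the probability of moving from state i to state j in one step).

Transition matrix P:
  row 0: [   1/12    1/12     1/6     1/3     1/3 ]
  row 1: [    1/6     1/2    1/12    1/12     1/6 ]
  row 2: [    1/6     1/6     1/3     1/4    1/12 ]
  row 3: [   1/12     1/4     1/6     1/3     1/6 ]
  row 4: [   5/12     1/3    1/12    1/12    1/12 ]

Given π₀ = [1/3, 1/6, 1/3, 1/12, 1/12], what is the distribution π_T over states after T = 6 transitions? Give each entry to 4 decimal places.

t=0: π = [0.3333, 0.1667, 0.3333, 0.0833, 0.0833]
t=1: π = [0.1528, 0.2153, 0.2014, 0.2431, 0.1875]
t=2: π = [0.1806, 0.2772, 0.1667, 0.2159, 0.1597]
t=3: π = [0.1736, 0.2886, 0.1580, 0.2102, 0.1696]
t=4: π = [0.1771, 0.2942, 0.1548, 0.2056, 0.1683]
t=5: π = [0.1768, 0.2952, 0.1539, 0.2048, 0.1693]
t=6: π = [0.1772, 0.2956, 0.1536, 0.2044, 0.1692]

π = [0.1772, 0.2956, 0.1536, 0.2044, 0.1692]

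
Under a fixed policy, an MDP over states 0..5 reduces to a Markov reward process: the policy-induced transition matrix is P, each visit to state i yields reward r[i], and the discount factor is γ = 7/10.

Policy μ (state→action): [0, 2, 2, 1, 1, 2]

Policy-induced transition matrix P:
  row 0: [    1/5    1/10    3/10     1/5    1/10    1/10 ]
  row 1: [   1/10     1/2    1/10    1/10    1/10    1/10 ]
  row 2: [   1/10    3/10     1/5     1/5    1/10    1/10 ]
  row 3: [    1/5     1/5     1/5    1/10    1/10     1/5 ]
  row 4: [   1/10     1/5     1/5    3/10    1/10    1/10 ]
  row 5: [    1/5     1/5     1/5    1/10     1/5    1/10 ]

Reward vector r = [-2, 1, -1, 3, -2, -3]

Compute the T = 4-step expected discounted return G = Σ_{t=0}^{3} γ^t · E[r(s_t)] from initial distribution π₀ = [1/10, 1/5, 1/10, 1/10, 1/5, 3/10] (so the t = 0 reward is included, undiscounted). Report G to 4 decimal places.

t=0: π = [0.1000, 0.2000, 0.1000, 0.1000, 0.2000, 0.3000], E[r] = -1.1000, γ^t·E[r] = -1.100000, running G = -1.100000
t=1: π = [0.1500, 0.2600, 0.1900, 0.1600, 0.1300, 0.1100], E[r] = -0.3400, γ^t·E[r] = -0.238000, running G = -1.338000
t=2: π = [0.1420, 0.2820, 0.1890, 0.1600, 0.1110, 0.1160], E[r] = -0.2810, γ^t·E[r] = -0.137690, running G = -1.475690
t=3: π = [0.1418, 0.2893, 0.1860, 0.1553, 0.1116, 0.1160], E[r] = -0.2856, γ^t·E[r] = -0.097961, running G = -1.573651

G = -1.5737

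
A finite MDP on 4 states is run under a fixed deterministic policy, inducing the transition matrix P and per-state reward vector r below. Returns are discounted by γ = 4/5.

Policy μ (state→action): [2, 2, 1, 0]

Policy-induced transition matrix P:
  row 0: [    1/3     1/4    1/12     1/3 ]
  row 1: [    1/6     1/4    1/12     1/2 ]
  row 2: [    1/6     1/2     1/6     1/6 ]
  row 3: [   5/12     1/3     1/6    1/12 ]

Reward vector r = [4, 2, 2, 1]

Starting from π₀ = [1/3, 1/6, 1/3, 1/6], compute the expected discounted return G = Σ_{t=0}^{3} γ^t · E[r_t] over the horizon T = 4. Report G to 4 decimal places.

t=0: π = [0.3333, 0.1667, 0.3333, 0.1667], E[r] = 2.5000, γ^t·E[r] = 2.500000, running G = 2.500000
t=1: π = [0.2639, 0.3472, 0.1250, 0.2639], E[r] = 2.2639, γ^t·E[r] = 1.811111, running G = 4.311111
t=2: π = [0.2766, 0.3032, 0.1157, 0.3044], E[r] = 2.2488, γ^t·E[r] = 1.439259, running G = 5.750370
t=3: π = [0.2889, 0.3043, 0.1183, 0.2885], E[r] = 2.2893, γ^t·E[r] = 1.172099, running G = 6.922469

G = 6.9225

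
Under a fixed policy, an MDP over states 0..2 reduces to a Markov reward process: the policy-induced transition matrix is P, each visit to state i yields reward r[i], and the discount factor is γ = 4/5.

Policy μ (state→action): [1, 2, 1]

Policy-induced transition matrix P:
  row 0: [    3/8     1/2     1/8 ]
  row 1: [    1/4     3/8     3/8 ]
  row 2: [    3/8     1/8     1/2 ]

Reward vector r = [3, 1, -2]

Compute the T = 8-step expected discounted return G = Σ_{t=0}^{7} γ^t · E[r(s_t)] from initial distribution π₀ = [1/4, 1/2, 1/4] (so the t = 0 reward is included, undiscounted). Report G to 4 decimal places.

t=0: π = [0.2500, 0.5000, 0.2500], E[r] = 0.7500, γ^t·E[r] = 0.750000, running G = 0.750000
t=1: π = [0.3125, 0.3438, 0.3438], E[r] = 0.5938, γ^t·E[r] = 0.475000, running G = 1.225000
t=2: π = [0.3320, 0.3281, 0.3398], E[r] = 0.6445, γ^t·E[r] = 0.412500, running G = 1.637500
t=3: π = [0.3340, 0.3315, 0.3345], E[r] = 0.6646, γ^t·E[r] = 0.340250, running G = 1.977750
t=4: π = [0.3336, 0.3331, 0.3333], E[r] = 0.6672, γ^t·E[r] = 0.273275, running G = 2.251025
t=5: π = [0.3334, 0.3334, 0.3333], E[r] = 0.6669, γ^t·E[r] = 0.218528, running G = 2.469553
t=6: π = [0.3333, 0.3334, 0.3333], E[r] = 0.6667, γ^t·E[r] = 0.174771, running G = 2.644324
t=7: π = [0.3333, 0.3333, 0.3333], E[r] = 0.6667, γ^t·E[r] = 0.139810, running G = 2.784133

G = 2.7841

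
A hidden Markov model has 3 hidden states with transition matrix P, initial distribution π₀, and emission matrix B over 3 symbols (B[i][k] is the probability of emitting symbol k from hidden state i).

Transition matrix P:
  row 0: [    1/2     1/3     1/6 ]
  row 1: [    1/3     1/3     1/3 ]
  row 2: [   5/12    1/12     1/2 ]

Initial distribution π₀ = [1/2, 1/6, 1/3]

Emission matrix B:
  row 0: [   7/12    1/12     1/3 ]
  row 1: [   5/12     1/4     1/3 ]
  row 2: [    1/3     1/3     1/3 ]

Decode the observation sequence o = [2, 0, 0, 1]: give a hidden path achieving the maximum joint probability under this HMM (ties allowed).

path = [0, 0, 0, 1]

t=0: δ = [1.667e-01, 5.556e-02, 1.111e-01]  (obs o_0=2)
t=1: δ = [4.861e-02, 2.315e-02, 1.852e-02]  ψ = [0, 0, 2]  (obs o_1=0)
t=2: δ = [1.418e-02, 6.752e-03, 3.086e-03]  ψ = [0, 0, 2]  (obs o_2=0)
t=3: δ = [5.908e-04, 1.182e-03, 7.877e-04]  ψ = [0, 0, 0]  (obs o_3=1)
backtrack: best end state = 1; path = [0, 0, 0, 1]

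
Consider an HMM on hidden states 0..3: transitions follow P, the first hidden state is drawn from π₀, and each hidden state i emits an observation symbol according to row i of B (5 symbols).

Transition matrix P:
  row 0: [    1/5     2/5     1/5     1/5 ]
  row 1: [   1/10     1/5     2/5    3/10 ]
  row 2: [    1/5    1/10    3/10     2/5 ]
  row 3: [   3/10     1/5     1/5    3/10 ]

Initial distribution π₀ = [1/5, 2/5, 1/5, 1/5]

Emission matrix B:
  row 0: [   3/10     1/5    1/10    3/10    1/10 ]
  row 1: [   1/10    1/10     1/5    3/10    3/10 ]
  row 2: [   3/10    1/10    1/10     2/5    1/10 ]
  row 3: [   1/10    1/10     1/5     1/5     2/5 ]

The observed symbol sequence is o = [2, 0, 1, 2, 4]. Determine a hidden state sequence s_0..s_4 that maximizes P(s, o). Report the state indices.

t=0: δ = [2.000e-02, 8.000e-02, 2.000e-02, 4.000e-02]  (obs o_0=2)
t=1: δ = [3.600e-03, 1.600e-03, 9.600e-03, 2.400e-03]  ψ = [3, 1, 1, 1]  (obs o_1=0)
t=2: δ = [3.840e-04, 1.440e-04, 2.880e-04, 3.840e-04]  ψ = [2, 0, 2, 2]  (obs o_2=1)
t=3: δ = [1.152e-05, 3.072e-05, 8.640e-06, 2.304e-05]  ψ = [3, 0, 2, 2]  (obs o_3=2)
t=4: δ = [6.912e-07, 1.843e-06, 1.229e-06, 3.686e-06]  ψ = [3, 1, 1, 1]  (obs o_4=4)
backtrack: best end state = 3; path = [1, 2, 0, 1, 3]

path = [1, 2, 0, 1, 3]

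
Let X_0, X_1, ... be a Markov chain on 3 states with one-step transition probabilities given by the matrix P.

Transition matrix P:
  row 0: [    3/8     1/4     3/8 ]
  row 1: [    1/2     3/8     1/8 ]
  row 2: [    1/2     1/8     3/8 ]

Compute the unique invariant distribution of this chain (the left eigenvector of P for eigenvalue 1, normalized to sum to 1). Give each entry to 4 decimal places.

Balance equations π_j = Σ_i π_i·P[i][j]:
  π_0 = 3/8·π_0 + 1/2·π_1 + 1/2·π_2
  π_1 = 1/4·π_0 + 3/8·π_1 + 1/8·π_2
  normalize: π_0 + π_1 + π_2 = 1
Solving the linear system gives exactly π = [4/9, 13/54, 17/54].

π = [0.4444, 0.2407, 0.3148]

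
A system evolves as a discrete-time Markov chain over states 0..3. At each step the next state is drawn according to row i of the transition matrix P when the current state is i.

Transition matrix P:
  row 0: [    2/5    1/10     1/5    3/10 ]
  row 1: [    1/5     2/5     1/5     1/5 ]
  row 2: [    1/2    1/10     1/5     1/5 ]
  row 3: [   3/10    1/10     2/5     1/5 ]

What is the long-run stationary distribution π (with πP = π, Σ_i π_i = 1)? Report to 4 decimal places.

Balance equations π_j = Σ_i π_i·P[i][j]:
  π_0 = 2/5·π_0 + 1/5·π_1 + 1/2·π_2 + 3/10·π_3
  π_1 = 1/10·π_0 + 2/5·π_1 + 1/10·π_2 + 1/10·π_3
  π_2 = 1/5·π_0 + 1/5·π_1 + 1/5·π_2 + 2/5·π_3
  normalize: π_0 + π_1 + π_2 + π_3 = 1
Solving the linear system gives exactly π = [73/196, 1/7, 97/392, 93/392].

π = [0.3724, 0.1429, 0.2474, 0.2372]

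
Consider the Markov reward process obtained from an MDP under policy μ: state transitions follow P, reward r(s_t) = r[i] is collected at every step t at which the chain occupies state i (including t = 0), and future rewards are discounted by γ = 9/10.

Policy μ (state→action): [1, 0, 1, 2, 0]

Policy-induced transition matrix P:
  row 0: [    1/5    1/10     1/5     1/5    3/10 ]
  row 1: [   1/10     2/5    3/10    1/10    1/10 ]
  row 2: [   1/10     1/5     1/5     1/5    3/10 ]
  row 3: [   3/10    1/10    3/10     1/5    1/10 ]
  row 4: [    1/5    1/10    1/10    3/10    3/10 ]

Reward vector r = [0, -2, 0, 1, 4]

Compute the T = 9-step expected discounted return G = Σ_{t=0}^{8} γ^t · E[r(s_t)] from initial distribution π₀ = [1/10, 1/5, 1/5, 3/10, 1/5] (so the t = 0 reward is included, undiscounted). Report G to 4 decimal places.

G = 4.4532

t=0: π = [0.1000, 0.2000, 0.2000, 0.3000, 0.2000], E[r] = 0.7000, γ^t·E[r] = 0.700000, running G = 0.700000
t=1: π = [0.1900, 0.1800, 0.2300, 0.2000, 0.2000], E[r] = 0.6400, γ^t·E[r] = 0.576000, running G = 1.276000
t=2: π = [0.1790, 0.1770, 0.2180, 0.2020, 0.2240], E[r] = 0.7440, γ^t·E[r] = 0.602640, running G = 1.878640
t=3: π = [0.1807, 0.1749, 0.2155, 0.2047, 0.2242], E[r] = 0.7517, γ^t·E[r] = 0.547989, running G = 2.426629
t=4: π = [0.1814, 0.1740, 0.2155, 0.2049, 0.2241], E[r] = 0.7532, γ^t·E[r] = 0.494181, running G = 2.920810
t=5: π = [0.1815, 0.1738, 0.2155, 0.2050, 0.2242], E[r] = 0.7543, γ^t·E[r] = 0.445422, running G = 3.366232
t=6: π = [0.1816, 0.1737, 0.2155, 0.2050, 0.2242], E[r] = 0.7547, γ^t·E[r] = 0.401067, running G = 3.767300
t=7: π = [0.1816, 0.1736, 0.2154, 0.2051, 0.2243], E[r] = 0.7548, γ^t·E[r] = 0.361010, running G = 4.128310
t=8: π = [0.1816, 0.1736, 0.2154, 0.2051, 0.2243], E[r] = 0.7548, γ^t·E[r] = 0.324924, running G = 4.453234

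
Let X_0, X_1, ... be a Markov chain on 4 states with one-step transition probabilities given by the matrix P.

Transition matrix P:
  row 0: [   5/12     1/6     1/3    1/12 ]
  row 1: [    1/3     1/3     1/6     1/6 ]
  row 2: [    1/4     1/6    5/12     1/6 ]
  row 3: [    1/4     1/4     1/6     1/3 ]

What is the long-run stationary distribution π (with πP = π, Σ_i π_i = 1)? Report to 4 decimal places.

Balance equations π_j = Σ_i π_i·P[i][j]:
  π_0 = 5/12·π_0 + 1/3·π_1 + 1/4·π_2 + 1/4·π_3
  π_1 = 1/6·π_0 + 1/3·π_1 + 1/6·π_2 + 1/4·π_3
  π_2 = 1/3·π_0 + 1/6·π_1 + 5/12·π_2 + 1/6·π_3
  normalize: π_0 + π_1 + π_2 + π_3 = 1
Solving the linear system gives exactly π = [46/143, 31/143, 42/143, 24/143].

π = [0.3217, 0.2168, 0.2937, 0.1678]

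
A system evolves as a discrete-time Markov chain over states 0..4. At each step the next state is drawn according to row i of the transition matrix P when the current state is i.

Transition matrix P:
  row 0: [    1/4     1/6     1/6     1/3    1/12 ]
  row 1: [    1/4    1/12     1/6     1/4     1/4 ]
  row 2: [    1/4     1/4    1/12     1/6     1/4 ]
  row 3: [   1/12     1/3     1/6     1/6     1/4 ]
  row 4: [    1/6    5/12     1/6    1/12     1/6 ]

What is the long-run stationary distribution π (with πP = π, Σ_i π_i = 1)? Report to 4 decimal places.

π = [0.1994, 0.2432, 0.1538, 0.2035, 0.2001]

Balance equations π_j = Σ_i π_i·P[i][j]:
  π_0 = 1/4·π_0 + 1/4·π_1 + 1/4·π_2 + 1/12·π_3 + 1/6·π_4
  π_1 = 1/6·π_0 + 1/12·π_1 + 1/4·π_2 + 1/3·π_3 + 5/12·π_4
  π_2 = 1/6·π_0 + 1/6·π_1 + 1/12·π_2 + 1/6·π_3 + 1/6·π_4
  π_3 = 1/3·π_0 + 1/4·π_1 + 1/6·π_2 + 1/6·π_3 + 1/12·π_4
  normalize: π_0 + π_1 + π_2 + π_3 + π_4 = 1
Solving the linear system gives exactly π = [203/1018, 1609/6617, 2/13, 2693/13234, 1324/6617].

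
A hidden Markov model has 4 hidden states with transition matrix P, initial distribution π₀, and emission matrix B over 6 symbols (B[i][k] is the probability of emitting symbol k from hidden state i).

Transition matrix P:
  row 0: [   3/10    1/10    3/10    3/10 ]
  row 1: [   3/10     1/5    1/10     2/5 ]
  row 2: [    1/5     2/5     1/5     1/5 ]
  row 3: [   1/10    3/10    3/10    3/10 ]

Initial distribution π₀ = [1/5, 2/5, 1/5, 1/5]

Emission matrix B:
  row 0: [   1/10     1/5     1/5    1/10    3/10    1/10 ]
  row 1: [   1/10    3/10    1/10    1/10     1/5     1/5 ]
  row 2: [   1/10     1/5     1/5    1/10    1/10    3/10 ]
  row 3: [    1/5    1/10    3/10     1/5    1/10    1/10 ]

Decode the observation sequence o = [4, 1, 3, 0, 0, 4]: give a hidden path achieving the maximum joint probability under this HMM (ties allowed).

t=0: δ = [6.000e-02, 8.000e-02, 2.000e-02, 2.000e-02]  (obs o_0=4)
t=1: δ = [4.800e-03, 4.800e-03, 3.600e-03, 3.200e-03]  ψ = [1, 1, 0, 1]  (obs o_1=1)
t=2: δ = [1.440e-04, 1.440e-04, 1.440e-04, 3.840e-04]  ψ = [0, 2, 0, 1]  (obs o_2=3)
t=3: δ = [4.320e-06, 1.152e-05, 1.152e-05, 2.304e-05]  ψ = [0, 3, 3, 3]  (obs o_3=0)
t=4: δ = [3.456e-07, 6.912e-07, 6.912e-07, 1.382e-06]  ψ = [1, 3, 3, 3]  (obs o_4=0)
t=5: δ = [6.221e-08, 8.294e-08, 4.147e-08, 4.147e-08]  ψ = [1, 3, 3, 3]  (obs o_5=4)
backtrack: best end state = 1; path = [1, 1, 3, 3, 3, 1]

path = [1, 1, 3, 3, 3, 1]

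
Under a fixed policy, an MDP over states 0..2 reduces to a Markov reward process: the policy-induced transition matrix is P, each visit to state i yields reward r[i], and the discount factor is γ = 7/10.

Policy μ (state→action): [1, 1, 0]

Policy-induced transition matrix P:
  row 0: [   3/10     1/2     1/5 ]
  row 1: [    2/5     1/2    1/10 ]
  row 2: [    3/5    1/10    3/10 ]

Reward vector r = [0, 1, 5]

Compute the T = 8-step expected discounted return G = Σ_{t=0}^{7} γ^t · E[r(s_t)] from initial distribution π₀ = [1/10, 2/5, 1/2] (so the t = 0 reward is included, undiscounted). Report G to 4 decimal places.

t=0: π = [0.1000, 0.4000, 0.5000], E[r] = 2.9000, γ^t·E[r] = 2.900000, running G = 2.900000
t=1: π = [0.4900, 0.3000, 0.2100], E[r] = 1.3500, γ^t·E[r] = 0.945000, running G = 3.845000
t=2: π = [0.3930, 0.4160, 0.1910], E[r] = 1.3710, γ^t·E[r] = 0.671790, running G = 4.516790
t=3: π = [0.3989, 0.4236, 0.1775], E[r] = 1.3111, γ^t·E[r] = 0.449707, running G = 4.966497
t=4: π = [0.3956, 0.4290, 0.1754], E[r] = 1.3060, γ^t·E[r] = 0.313559, running G = 5.280056
t=5: π = [0.3955, 0.4298, 0.1746], E[r] = 1.3030, γ^t·E[r] = 0.219002, running G = 5.499058
t=6: π = [0.3954, 0.4301, 0.1745], E[r] = 1.3025, γ^t·E[r] = 0.153243, running G = 5.652300
t=7: π = [0.3954, 0.4302, 0.1744], E[r] = 1.3024, γ^t·E[r] = 0.107256, running G = 5.759557

G = 5.7596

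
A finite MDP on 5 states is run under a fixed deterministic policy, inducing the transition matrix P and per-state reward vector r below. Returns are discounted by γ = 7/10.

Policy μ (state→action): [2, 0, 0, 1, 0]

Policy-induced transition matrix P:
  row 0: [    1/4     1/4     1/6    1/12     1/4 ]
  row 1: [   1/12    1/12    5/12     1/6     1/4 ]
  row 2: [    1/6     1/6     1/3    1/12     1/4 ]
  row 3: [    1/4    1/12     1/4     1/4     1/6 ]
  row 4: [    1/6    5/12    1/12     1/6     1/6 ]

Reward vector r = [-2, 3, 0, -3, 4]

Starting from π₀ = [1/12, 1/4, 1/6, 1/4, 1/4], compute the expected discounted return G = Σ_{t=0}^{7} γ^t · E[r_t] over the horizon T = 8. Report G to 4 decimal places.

G = 2.2564

t=0: π = [0.0833, 0.2500, 0.1667, 0.2500, 0.2500], E[r] = 0.8333, γ^t·E[r] = 0.833333, running G = 0.833333
t=1: π = [0.1736, 0.1944, 0.2569, 0.1667, 0.2083], E[r] = 0.5694, γ^t·E[r] = 0.398611, running G = 1.231944
t=2: π = [0.1788, 0.2031, 0.2546, 0.1447, 0.2188], E[r] = 0.6927, γ^t·E[r] = 0.339427, running G = 1.571372
t=3: π = [0.1767, 0.2073, 0.2537, 0.1426, 0.2197], E[r] = 0.7195, γ^t·E[r] = 0.246779, running G = 1.818151
t=4: π = [0.1760, 0.2072, 0.2543, 0.1427, 0.2198], E[r] = 0.7207, γ^t·E[r] = 0.173032, running G = 1.991183
t=5: π = [0.1760, 0.2071, 0.2544, 0.1427, 0.2198], E[r] = 0.7206, γ^t·E[r] = 0.121105, running G = 2.112288
t=6: π = [0.1760, 0.2071, 0.2544, 0.1427, 0.2198], E[r] = 0.7205, γ^t·E[r] = 0.084772, running G = 2.197060
t=7: π = [0.1760, 0.2071, 0.2544, 0.1427, 0.2198], E[r] = 0.7206, γ^t·E[r] = 0.059341, running G = 2.256400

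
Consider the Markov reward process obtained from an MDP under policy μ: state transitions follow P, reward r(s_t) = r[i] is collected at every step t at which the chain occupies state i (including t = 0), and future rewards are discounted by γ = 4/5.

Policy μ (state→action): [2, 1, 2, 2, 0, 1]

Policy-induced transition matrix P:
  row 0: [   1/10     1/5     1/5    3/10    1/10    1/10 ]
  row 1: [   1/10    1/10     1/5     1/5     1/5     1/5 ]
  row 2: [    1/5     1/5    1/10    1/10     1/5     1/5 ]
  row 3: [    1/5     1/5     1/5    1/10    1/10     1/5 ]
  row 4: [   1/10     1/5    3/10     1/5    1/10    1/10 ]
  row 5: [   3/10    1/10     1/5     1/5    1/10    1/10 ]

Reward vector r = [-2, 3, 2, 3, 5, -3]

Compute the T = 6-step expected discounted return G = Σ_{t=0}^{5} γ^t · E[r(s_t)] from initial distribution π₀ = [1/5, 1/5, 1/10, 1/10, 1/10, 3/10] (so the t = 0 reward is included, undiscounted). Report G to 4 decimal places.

G = 3.8322

t=0: π = [0.2000, 0.2000, 0.1000, 0.1000, 0.1000, 0.3000], E[r] = 0.3000, γ^t·E[r] = 0.300000, running G = 0.300000
t=1: π = [0.1800, 0.1500, 0.2000, 0.2000, 0.1300, 0.1400], E[r] = 1.3200, γ^t·E[r] = 1.056000, running G = 1.356000
t=2: π = [0.1680, 0.1710, 0.1930, 0.1780, 0.1350, 0.1550], E[r] = 1.3070, γ^t·E[r] = 0.836480, running G = 2.192480
t=3: π = [0.1681, 0.1674, 0.1942, 0.1797, 0.1364, 0.1542], E[r] = 1.3129, γ^t·E[r] = 0.672205, running G = 2.864685
t=4: π = [0.1682, 0.1678, 0.1942, 0.1794, 0.1362, 0.1541], E[r] = 1.3122, γ^t·E[r] = 0.537465, running G = 3.402150
t=5: π = [0.1682, 0.1678, 0.1942, 0.1795, 0.1362, 0.1541], E[r] = 1.3124, γ^t·E[r] = 0.430041, running G = 3.832190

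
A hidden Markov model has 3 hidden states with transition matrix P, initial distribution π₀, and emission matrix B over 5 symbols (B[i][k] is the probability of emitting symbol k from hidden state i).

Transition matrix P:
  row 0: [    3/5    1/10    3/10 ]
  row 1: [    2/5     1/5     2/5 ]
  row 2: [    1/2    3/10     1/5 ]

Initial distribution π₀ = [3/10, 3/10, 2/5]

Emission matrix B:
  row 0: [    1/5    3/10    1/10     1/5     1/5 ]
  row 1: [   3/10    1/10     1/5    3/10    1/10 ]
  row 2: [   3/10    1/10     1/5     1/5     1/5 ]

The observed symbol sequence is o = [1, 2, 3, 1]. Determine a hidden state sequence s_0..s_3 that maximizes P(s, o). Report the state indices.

path = [0, 0, 0, 0]

t=0: δ = [9.000e-02, 3.000e-02, 4.000e-02]  (obs o_0=1)
t=1: δ = [5.400e-03, 2.400e-03, 5.400e-03]  ψ = [0, 2, 0]  (obs o_1=2)
t=2: δ = [6.480e-04, 4.860e-04, 3.240e-04]  ψ = [0, 2, 0]  (obs o_2=3)
t=3: δ = [1.166e-04, 9.720e-06, 1.944e-05]  ψ = [0, 1, 0]  (obs o_3=1)
backtrack: best end state = 0; path = [0, 0, 0, 0]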